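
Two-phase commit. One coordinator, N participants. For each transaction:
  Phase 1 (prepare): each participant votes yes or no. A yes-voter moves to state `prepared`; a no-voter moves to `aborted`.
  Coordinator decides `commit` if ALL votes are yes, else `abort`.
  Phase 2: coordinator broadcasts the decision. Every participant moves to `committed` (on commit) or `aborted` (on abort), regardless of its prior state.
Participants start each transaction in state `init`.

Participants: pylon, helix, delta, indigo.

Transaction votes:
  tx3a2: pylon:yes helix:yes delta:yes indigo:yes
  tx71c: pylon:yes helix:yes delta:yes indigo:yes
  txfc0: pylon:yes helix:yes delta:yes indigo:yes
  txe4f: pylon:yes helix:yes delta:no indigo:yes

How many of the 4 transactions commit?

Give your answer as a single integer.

tx3a2: all yes -> commit (commits=1)
tx71c: all yes -> commit (commits=2)
txfc0: all yes -> commit (commits=3)
txe4f: no from delta -> abort (commits=3)

Answer: 3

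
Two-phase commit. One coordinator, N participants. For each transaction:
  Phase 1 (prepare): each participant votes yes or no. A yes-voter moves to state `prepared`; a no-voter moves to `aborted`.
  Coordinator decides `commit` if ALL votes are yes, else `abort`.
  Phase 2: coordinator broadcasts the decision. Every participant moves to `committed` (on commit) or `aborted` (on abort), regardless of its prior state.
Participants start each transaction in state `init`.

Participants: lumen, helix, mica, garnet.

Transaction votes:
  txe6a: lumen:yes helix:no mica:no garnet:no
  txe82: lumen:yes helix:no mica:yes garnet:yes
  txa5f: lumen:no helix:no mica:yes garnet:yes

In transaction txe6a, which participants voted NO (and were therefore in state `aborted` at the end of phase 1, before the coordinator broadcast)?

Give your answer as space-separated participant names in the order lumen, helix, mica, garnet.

Txn txe6a phase 1: lumen yes -> prepared; helix no -> aborted; mica no -> aborted; garnet no -> aborted

Answer: helix mica garnet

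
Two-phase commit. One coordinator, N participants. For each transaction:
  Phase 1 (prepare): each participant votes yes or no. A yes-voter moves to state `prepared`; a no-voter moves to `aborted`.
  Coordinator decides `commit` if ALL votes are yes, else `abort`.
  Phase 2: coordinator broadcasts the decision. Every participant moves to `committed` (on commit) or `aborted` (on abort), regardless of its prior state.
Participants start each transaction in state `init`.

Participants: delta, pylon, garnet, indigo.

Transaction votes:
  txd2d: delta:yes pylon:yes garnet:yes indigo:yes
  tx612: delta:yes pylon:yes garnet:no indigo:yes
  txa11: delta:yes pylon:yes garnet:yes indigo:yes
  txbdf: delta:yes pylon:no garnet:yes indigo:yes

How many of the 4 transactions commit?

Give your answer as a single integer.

txd2d: all yes -> commit (commits=1)
tx612: no from garnet -> abort (commits=1)
txa11: all yes -> commit (commits=2)
txbdf: no from pylon -> abort (commits=2)

Answer: 2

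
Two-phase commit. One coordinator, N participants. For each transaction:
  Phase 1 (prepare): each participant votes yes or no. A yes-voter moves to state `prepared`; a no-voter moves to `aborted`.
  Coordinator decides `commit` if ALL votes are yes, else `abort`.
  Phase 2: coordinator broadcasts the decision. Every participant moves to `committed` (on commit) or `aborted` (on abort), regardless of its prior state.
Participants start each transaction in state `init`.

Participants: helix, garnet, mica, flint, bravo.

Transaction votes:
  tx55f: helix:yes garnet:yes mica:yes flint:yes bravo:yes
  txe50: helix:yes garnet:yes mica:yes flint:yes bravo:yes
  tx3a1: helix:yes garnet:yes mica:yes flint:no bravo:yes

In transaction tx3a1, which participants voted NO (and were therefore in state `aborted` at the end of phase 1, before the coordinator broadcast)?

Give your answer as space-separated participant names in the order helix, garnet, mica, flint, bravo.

Answer: flint

Derivation:
Txn tx3a1 phase 1: helix yes -> prepared; garnet yes -> prepared; mica yes -> prepared; flint no -> aborted; bravo yes -> prepared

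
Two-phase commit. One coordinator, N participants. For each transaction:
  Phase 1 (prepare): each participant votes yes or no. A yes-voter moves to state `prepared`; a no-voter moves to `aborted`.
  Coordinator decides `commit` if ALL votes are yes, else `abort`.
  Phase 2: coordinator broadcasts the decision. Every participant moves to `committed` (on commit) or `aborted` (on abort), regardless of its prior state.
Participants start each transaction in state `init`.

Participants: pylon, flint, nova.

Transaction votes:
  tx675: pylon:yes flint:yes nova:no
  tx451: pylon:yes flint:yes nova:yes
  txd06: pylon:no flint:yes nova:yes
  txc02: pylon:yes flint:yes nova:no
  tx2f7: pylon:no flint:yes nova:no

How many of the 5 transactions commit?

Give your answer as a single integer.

Answer: 1

Derivation:
tx675: no from nova -> abort (commits=0)
tx451: all yes -> commit (commits=1)
txd06: no from pylon -> abort (commits=1)
txc02: no from nova -> abort (commits=1)
tx2f7: no from pylon, nova -> abort (commits=1)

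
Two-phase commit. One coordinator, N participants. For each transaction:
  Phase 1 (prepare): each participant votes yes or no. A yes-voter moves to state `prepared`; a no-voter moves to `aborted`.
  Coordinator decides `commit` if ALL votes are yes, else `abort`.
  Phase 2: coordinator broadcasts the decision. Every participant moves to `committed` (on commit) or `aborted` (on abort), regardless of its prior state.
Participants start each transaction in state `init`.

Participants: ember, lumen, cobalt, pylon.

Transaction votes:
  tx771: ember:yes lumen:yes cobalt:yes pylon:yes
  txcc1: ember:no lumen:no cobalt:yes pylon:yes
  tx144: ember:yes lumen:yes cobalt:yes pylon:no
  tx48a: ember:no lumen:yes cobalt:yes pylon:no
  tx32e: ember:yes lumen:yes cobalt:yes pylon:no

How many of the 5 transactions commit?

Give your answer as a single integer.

Answer: 1

Derivation:
tx771: all yes -> commit (commits=1)
txcc1: no from ember, lumen -> abort (commits=1)
tx144: no from pylon -> abort (commits=1)
tx48a: no from ember, pylon -> abort (commits=1)
tx32e: no from pylon -> abort (commits=1)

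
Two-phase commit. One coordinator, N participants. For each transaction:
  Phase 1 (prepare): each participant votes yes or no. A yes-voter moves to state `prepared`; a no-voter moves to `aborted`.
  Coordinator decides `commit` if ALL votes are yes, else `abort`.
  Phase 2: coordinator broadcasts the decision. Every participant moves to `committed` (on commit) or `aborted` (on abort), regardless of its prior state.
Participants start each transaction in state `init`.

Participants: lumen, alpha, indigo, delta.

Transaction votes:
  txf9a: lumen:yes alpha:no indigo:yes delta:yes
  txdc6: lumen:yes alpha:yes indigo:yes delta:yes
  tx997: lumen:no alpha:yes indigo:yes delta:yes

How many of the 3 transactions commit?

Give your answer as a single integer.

Answer: 1

Derivation:
txf9a: no from alpha -> abort (commits=0)
txdc6: all yes -> commit (commits=1)
tx997: no from lumen -> abort (commits=1)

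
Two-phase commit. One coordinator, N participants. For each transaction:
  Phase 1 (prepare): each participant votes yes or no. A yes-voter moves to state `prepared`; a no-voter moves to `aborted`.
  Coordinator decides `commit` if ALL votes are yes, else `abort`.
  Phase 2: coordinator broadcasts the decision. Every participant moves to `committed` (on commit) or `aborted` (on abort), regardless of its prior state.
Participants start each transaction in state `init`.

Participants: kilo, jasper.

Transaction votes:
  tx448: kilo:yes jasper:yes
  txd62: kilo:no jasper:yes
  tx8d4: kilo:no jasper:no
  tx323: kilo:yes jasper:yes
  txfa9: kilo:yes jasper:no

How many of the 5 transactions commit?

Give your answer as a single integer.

tx448: all yes -> commit (commits=1)
txd62: no from kilo -> abort (commits=1)
tx8d4: no from kilo, jasper -> abort (commits=1)
tx323: all yes -> commit (commits=2)
txfa9: no from jasper -> abort (commits=2)

Answer: 2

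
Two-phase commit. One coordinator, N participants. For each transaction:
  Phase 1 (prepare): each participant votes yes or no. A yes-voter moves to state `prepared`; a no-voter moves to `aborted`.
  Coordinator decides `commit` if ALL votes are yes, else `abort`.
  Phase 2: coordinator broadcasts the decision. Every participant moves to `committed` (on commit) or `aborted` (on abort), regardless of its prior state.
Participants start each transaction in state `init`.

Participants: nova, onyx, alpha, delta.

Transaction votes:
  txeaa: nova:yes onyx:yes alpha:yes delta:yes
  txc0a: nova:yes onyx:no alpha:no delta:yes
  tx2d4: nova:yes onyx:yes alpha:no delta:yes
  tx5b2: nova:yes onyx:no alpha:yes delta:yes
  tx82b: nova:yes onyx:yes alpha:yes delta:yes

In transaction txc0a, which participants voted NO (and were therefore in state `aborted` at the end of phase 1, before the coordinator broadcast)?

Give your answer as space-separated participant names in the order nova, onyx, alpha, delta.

Txn txc0a phase 1: nova yes -> prepared; onyx no -> aborted; alpha no -> aborted; delta yes -> prepared

Answer: onyx alpha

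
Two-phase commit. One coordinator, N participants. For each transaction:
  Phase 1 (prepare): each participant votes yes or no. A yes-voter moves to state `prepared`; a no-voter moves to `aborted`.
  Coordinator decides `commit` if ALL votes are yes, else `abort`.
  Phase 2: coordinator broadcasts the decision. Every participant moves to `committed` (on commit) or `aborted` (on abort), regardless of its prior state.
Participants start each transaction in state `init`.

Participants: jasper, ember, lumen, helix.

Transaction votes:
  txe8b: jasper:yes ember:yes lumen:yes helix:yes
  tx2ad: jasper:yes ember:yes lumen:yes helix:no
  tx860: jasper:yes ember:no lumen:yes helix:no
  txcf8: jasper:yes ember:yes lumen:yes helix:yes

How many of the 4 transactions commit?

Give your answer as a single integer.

Answer: 2

Derivation:
txe8b: all yes -> commit (commits=1)
tx2ad: no from helix -> abort (commits=1)
tx860: no from ember, helix -> abort (commits=1)
txcf8: all yes -> commit (commits=2)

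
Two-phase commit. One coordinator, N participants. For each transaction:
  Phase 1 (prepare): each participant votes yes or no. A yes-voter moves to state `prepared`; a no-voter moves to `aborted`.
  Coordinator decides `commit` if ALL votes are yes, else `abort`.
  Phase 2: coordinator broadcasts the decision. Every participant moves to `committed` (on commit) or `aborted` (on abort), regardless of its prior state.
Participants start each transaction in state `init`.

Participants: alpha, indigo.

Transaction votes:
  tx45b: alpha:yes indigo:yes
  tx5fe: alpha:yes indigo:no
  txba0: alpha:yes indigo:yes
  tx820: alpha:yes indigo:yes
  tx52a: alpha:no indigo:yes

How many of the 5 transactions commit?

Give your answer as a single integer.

Answer: 3

Derivation:
tx45b: all yes -> commit (commits=1)
tx5fe: no from indigo -> abort (commits=1)
txba0: all yes -> commit (commits=2)
tx820: all yes -> commit (commits=3)
tx52a: no from alpha -> abort (commits=3)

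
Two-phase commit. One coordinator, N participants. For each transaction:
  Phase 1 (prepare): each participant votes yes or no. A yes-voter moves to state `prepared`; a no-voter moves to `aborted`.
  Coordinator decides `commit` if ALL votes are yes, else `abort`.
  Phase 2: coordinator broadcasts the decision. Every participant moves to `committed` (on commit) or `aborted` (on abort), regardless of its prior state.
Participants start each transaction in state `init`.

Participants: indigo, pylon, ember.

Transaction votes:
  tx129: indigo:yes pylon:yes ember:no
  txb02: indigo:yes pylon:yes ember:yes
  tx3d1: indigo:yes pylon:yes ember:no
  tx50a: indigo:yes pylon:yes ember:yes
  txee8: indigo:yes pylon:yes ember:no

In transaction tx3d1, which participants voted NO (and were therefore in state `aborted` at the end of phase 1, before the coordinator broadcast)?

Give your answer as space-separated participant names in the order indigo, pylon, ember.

Txn tx3d1 phase 1: indigo yes -> prepared; pylon yes -> prepared; ember no -> aborted

Answer: ember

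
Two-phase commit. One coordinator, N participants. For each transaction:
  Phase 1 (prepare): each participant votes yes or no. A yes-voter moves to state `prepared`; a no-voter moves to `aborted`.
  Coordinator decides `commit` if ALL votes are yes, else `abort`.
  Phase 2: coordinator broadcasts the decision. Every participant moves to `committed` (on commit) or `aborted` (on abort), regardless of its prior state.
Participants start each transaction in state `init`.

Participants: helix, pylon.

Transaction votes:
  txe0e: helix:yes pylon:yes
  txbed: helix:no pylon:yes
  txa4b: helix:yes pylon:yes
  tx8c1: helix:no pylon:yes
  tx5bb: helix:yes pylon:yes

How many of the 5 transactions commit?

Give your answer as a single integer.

txe0e: all yes -> commit (commits=1)
txbed: no from helix -> abort (commits=1)
txa4b: all yes -> commit (commits=2)
tx8c1: no from helix -> abort (commits=2)
tx5bb: all yes -> commit (commits=3)

Answer: 3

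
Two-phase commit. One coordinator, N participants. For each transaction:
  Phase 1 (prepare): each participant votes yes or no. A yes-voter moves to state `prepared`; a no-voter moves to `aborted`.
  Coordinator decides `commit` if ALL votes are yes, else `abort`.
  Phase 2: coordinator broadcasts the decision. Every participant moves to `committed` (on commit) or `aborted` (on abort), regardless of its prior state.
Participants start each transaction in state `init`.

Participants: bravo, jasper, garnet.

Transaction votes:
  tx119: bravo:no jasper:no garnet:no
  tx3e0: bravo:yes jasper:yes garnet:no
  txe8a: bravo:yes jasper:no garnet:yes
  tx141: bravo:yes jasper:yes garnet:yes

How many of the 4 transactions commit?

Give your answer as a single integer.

tx119: no from bravo, jasper, garnet -> abort (commits=0)
tx3e0: no from garnet -> abort (commits=0)
txe8a: no from jasper -> abort (commits=0)
tx141: all yes -> commit (commits=1)

Answer: 1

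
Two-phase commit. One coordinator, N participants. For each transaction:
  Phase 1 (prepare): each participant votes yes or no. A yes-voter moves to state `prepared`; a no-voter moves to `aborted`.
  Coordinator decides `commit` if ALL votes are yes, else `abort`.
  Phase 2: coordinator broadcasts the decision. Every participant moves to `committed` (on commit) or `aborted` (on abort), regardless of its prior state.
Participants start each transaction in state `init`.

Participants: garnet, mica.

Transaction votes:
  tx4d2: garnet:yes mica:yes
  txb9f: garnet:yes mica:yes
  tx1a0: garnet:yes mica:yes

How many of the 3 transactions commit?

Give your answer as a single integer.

Answer: 3

Derivation:
tx4d2: all yes -> commit (commits=1)
txb9f: all yes -> commit (commits=2)
tx1a0: all yes -> commit (commits=3)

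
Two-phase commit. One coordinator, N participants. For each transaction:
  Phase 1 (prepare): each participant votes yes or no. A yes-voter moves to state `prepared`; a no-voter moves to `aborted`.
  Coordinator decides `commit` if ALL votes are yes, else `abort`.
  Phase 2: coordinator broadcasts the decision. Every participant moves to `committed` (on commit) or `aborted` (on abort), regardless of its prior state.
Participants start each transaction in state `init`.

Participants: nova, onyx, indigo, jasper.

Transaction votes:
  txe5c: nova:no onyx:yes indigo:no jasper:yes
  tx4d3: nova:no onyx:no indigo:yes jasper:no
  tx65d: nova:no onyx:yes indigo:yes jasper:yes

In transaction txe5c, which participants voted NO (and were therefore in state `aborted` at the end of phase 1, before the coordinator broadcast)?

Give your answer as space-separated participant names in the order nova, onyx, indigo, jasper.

Txn txe5c phase 1: nova no -> aborted; onyx yes -> prepared; indigo no -> aborted; jasper yes -> prepared

Answer: nova indigo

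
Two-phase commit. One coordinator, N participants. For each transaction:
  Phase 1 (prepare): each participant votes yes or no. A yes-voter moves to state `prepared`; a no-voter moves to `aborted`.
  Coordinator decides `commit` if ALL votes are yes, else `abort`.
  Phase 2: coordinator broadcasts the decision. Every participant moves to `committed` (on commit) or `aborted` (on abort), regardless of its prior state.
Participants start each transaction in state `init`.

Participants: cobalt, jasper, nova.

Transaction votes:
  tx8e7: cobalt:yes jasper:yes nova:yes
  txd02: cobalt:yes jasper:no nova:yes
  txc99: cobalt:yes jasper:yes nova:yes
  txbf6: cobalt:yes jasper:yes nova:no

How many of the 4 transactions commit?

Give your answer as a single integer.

tx8e7: all yes -> commit (commits=1)
txd02: no from jasper -> abort (commits=1)
txc99: all yes -> commit (commits=2)
txbf6: no from nova -> abort (commits=2)

Answer: 2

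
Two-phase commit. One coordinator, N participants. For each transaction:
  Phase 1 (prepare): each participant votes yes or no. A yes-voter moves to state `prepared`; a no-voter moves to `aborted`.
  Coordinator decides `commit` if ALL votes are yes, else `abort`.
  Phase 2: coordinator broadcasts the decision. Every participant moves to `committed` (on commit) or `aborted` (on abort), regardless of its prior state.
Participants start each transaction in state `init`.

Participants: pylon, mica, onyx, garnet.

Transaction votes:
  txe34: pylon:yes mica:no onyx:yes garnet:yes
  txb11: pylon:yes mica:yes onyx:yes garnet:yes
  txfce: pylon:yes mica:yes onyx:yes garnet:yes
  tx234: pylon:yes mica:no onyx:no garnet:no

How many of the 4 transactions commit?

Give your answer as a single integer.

txe34: no from mica -> abort (commits=0)
txb11: all yes -> commit (commits=1)
txfce: all yes -> commit (commits=2)
tx234: no from mica, onyx, garnet -> abort (commits=2)

Answer: 2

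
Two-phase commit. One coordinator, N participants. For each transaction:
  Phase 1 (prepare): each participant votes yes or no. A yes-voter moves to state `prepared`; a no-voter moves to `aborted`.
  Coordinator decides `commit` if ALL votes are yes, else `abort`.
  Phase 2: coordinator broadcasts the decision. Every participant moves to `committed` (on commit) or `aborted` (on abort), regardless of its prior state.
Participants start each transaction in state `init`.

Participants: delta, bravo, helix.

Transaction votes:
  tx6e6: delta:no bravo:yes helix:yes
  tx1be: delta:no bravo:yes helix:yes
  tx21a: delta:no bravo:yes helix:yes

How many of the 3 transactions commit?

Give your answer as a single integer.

Answer: 0

Derivation:
tx6e6: no from delta -> abort (commits=0)
tx1be: no from delta -> abort (commits=0)
tx21a: no from delta -> abort (commits=0)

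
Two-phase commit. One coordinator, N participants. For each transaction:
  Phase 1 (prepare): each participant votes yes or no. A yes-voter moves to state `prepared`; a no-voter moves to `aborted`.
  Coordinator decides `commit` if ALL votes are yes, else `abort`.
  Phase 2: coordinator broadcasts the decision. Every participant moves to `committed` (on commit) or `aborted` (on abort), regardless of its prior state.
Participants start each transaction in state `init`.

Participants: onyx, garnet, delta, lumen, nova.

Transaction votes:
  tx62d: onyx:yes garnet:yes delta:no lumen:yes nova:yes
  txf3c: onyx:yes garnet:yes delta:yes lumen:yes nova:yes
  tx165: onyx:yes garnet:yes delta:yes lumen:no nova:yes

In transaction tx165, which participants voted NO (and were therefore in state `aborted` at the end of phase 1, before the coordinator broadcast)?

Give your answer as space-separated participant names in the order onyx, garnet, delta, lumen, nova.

Answer: lumen

Derivation:
Txn tx165 phase 1: onyx yes -> prepared; garnet yes -> prepared; delta yes -> prepared; lumen no -> aborted; nova yes -> prepared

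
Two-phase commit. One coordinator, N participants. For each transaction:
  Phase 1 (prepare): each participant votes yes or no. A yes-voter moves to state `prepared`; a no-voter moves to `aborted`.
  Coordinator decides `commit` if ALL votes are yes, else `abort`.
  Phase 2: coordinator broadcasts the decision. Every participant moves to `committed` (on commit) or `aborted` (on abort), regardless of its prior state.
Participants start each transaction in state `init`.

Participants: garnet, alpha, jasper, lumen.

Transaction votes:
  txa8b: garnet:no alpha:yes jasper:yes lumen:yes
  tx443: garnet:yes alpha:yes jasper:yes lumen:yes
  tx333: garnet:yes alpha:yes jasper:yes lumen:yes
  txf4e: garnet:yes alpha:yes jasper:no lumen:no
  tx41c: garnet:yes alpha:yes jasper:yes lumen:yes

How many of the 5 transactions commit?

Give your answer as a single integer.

Answer: 3

Derivation:
txa8b: no from garnet -> abort (commits=0)
tx443: all yes -> commit (commits=1)
tx333: all yes -> commit (commits=2)
txf4e: no from jasper, lumen -> abort (commits=2)
tx41c: all yes -> commit (commits=3)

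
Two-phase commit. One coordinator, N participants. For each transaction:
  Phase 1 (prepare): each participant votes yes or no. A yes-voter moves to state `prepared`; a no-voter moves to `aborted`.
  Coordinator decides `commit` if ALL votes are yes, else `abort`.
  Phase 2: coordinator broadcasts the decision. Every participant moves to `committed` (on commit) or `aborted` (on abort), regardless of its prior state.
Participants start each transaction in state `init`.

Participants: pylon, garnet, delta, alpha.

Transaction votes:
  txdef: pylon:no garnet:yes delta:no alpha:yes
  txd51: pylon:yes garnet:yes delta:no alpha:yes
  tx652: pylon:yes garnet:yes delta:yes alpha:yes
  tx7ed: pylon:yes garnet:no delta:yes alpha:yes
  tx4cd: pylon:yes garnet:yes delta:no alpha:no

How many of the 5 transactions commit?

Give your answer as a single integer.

Answer: 1

Derivation:
txdef: no from pylon, delta -> abort (commits=0)
txd51: no from delta -> abort (commits=0)
tx652: all yes -> commit (commits=1)
tx7ed: no from garnet -> abort (commits=1)
tx4cd: no from delta, alpha -> abort (commits=1)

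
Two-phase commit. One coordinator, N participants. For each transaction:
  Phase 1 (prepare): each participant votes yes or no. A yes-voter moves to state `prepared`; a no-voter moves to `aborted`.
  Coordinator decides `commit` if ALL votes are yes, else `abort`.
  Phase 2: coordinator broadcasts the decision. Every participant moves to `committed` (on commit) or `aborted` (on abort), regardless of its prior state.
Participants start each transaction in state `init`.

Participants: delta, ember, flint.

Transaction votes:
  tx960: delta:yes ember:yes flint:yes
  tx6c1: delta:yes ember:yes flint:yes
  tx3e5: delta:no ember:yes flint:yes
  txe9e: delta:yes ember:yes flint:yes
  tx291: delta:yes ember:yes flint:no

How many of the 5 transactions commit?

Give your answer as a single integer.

tx960: all yes -> commit (commits=1)
tx6c1: all yes -> commit (commits=2)
tx3e5: no from delta -> abort (commits=2)
txe9e: all yes -> commit (commits=3)
tx291: no from flint -> abort (commits=3)

Answer: 3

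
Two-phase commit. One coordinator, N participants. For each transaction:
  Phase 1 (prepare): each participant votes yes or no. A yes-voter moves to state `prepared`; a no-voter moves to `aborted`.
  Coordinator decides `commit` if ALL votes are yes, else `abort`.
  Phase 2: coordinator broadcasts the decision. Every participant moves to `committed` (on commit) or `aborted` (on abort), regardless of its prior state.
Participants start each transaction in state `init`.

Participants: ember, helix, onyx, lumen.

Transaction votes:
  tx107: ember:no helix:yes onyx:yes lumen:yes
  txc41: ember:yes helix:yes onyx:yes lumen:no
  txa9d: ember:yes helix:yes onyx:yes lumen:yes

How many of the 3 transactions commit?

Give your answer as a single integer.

Answer: 1

Derivation:
tx107: no from ember -> abort (commits=0)
txc41: no from lumen -> abort (commits=0)
txa9d: all yes -> commit (commits=1)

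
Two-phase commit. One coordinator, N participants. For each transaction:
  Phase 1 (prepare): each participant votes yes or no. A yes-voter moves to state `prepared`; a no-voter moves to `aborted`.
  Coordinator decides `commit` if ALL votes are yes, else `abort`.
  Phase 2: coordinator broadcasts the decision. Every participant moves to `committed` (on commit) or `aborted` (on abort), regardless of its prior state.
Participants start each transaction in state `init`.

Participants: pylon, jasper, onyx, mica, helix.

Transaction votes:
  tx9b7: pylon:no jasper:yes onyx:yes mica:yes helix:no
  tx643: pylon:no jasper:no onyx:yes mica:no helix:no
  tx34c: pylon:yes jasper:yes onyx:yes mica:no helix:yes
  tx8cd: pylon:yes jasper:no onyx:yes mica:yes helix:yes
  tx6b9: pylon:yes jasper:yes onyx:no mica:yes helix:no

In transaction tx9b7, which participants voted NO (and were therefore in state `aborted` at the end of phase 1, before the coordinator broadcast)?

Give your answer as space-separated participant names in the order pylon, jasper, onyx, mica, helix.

Txn tx9b7 phase 1: pylon no -> aborted; jasper yes -> prepared; onyx yes -> prepared; mica yes -> prepared; helix no -> aborted

Answer: pylon helix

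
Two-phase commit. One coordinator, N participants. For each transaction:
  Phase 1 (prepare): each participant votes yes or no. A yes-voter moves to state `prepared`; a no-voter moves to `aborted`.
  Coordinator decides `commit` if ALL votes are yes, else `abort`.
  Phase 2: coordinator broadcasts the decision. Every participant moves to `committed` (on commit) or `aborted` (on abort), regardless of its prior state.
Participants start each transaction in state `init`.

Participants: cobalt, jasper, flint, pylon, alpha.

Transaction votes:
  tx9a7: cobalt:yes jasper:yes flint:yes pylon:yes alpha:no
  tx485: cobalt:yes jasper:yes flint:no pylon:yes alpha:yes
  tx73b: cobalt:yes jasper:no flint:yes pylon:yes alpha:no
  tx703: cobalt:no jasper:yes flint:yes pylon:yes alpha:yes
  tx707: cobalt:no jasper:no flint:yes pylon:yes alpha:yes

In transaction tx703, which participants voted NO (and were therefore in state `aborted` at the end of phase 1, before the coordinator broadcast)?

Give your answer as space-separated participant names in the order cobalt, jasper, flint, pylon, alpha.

Txn tx703 phase 1: cobalt no -> aborted; jasper yes -> prepared; flint yes -> prepared; pylon yes -> prepared; alpha yes -> prepared

Answer: cobalt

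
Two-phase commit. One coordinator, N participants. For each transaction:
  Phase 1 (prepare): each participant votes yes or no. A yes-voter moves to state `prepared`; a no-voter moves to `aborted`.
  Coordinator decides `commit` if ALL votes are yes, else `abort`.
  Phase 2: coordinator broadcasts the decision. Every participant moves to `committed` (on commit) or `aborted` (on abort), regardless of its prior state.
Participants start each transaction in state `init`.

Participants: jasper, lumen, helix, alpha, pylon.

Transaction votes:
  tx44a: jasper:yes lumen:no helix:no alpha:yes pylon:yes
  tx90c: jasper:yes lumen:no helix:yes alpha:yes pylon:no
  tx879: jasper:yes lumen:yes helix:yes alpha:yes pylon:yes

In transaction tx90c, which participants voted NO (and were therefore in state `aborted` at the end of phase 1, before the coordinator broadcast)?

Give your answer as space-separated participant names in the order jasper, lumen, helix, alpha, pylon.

Txn tx90c phase 1: jasper yes -> prepared; lumen no -> aborted; helix yes -> prepared; alpha yes -> prepared; pylon no -> aborted

Answer: lumen pylon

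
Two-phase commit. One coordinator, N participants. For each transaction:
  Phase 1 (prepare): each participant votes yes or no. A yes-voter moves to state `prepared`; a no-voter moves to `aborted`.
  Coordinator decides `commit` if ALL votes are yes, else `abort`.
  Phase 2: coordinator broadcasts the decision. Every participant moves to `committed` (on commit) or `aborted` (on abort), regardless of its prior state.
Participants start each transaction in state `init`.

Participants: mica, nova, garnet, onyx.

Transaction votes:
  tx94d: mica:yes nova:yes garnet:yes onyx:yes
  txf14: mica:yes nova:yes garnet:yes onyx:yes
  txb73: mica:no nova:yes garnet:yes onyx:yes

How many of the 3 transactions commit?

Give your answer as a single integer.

Answer: 2

Derivation:
tx94d: all yes -> commit (commits=1)
txf14: all yes -> commit (commits=2)
txb73: no from mica -> abort (commits=2)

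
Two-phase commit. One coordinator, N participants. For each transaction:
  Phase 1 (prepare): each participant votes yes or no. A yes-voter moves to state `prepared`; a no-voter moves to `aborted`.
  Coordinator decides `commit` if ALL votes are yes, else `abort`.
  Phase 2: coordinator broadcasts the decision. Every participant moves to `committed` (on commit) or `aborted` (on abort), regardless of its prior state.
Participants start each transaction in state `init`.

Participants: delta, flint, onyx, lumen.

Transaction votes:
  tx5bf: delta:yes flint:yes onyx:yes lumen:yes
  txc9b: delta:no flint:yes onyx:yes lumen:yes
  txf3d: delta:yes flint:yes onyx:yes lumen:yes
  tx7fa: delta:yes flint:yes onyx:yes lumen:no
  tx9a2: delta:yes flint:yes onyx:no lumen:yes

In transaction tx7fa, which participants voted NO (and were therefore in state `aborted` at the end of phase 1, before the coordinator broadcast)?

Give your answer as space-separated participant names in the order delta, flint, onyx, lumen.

Txn tx7fa phase 1: delta yes -> prepared; flint yes -> prepared; onyx yes -> prepared; lumen no -> aborted

Answer: lumen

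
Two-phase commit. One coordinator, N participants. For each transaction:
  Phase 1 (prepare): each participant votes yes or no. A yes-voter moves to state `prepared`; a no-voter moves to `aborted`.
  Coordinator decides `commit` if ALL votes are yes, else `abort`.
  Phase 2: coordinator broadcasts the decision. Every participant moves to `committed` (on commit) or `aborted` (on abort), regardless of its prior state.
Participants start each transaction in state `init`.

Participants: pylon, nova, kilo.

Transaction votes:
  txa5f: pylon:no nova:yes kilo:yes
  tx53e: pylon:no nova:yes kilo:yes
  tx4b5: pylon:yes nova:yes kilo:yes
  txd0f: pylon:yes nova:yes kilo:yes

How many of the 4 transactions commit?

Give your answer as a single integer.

txa5f: no from pylon -> abort (commits=0)
tx53e: no from pylon -> abort (commits=0)
tx4b5: all yes -> commit (commits=1)
txd0f: all yes -> commit (commits=2)

Answer: 2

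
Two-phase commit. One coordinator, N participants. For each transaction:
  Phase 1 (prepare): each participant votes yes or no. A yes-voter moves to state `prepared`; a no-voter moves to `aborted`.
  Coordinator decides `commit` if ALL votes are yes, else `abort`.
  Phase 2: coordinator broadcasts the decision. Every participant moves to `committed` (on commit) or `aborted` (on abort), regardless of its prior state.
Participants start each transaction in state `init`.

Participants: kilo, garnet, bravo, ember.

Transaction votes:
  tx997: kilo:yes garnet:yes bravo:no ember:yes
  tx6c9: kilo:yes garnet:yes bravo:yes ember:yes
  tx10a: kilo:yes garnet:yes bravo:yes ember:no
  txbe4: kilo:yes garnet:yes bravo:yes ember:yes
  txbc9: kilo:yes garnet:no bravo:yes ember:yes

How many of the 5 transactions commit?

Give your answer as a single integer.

Answer: 2

Derivation:
tx997: no from bravo -> abort (commits=0)
tx6c9: all yes -> commit (commits=1)
tx10a: no from ember -> abort (commits=1)
txbe4: all yes -> commit (commits=2)
txbc9: no from garnet -> abort (commits=2)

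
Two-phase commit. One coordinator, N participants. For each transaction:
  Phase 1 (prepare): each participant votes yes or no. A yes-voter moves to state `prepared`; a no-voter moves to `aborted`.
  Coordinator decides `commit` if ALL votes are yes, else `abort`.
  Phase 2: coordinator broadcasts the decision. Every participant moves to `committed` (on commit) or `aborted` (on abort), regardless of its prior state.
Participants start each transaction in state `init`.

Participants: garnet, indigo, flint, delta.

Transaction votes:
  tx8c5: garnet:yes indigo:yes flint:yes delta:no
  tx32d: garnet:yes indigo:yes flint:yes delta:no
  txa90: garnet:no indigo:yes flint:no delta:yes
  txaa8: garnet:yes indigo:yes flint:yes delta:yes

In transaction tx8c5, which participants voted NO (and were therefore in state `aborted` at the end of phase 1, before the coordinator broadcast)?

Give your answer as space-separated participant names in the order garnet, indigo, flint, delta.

Txn tx8c5 phase 1: garnet yes -> prepared; indigo yes -> prepared; flint yes -> prepared; delta no -> aborted

Answer: delta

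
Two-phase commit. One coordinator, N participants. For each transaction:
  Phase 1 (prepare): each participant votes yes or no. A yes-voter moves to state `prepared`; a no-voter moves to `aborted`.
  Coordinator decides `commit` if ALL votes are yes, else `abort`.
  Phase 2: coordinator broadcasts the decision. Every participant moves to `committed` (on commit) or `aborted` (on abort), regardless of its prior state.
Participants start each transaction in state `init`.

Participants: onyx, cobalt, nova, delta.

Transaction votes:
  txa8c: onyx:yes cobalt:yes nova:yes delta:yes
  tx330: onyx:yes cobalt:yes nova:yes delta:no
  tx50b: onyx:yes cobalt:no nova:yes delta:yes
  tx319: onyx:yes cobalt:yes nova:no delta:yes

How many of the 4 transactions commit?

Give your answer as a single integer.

Answer: 1

Derivation:
txa8c: all yes -> commit (commits=1)
tx330: no from delta -> abort (commits=1)
tx50b: no from cobalt -> abort (commits=1)
tx319: no from nova -> abort (commits=1)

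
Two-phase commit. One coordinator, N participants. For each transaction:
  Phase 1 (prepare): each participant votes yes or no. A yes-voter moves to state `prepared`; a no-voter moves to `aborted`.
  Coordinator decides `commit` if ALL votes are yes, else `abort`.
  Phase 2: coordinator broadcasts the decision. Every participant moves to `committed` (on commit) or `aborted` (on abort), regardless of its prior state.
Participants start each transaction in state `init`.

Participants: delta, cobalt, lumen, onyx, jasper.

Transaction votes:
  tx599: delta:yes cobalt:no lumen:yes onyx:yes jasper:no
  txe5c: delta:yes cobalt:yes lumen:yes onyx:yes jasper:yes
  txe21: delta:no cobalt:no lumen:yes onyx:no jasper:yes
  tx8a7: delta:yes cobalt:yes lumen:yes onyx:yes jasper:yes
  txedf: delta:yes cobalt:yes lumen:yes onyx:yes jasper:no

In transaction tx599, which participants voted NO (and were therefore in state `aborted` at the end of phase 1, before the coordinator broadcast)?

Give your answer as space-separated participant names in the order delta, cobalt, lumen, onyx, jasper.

Answer: cobalt jasper

Derivation:
Txn tx599 phase 1: delta yes -> prepared; cobalt no -> aborted; lumen yes -> prepared; onyx yes -> prepared; jasper no -> aborted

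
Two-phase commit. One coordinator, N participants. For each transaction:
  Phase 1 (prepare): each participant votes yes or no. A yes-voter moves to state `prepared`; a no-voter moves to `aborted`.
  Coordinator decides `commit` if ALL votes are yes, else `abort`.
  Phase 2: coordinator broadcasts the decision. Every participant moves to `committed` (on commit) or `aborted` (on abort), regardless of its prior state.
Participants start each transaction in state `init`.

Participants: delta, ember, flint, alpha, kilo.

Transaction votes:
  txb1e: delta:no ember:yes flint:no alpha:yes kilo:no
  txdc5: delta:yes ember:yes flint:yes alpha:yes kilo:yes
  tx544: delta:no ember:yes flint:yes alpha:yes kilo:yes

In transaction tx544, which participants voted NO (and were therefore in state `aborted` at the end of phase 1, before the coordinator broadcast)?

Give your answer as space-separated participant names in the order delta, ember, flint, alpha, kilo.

Txn tx544 phase 1: delta no -> aborted; ember yes -> prepared; flint yes -> prepared; alpha yes -> prepared; kilo yes -> prepared

Answer: delta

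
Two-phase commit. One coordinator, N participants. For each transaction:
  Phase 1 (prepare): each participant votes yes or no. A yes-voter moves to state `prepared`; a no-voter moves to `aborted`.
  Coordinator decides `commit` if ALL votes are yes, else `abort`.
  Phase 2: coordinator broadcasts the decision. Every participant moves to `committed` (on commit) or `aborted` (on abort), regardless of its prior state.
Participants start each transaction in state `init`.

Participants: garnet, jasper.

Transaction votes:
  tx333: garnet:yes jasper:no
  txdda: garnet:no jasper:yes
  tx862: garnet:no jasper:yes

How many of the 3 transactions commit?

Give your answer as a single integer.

tx333: no from jasper -> abort (commits=0)
txdda: no from garnet -> abort (commits=0)
tx862: no from garnet -> abort (commits=0)

Answer: 0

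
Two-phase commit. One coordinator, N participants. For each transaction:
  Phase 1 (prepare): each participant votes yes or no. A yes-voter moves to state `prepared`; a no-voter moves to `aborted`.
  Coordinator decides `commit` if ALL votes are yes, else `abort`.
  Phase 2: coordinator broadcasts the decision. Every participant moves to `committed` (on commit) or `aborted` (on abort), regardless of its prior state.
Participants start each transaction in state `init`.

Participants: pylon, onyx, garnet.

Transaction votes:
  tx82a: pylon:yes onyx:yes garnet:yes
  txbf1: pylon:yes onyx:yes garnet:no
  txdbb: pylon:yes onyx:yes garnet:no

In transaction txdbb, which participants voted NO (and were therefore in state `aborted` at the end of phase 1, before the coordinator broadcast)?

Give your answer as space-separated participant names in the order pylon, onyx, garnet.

Txn txdbb phase 1: pylon yes -> prepared; onyx yes -> prepared; garnet no -> aborted

Answer: garnet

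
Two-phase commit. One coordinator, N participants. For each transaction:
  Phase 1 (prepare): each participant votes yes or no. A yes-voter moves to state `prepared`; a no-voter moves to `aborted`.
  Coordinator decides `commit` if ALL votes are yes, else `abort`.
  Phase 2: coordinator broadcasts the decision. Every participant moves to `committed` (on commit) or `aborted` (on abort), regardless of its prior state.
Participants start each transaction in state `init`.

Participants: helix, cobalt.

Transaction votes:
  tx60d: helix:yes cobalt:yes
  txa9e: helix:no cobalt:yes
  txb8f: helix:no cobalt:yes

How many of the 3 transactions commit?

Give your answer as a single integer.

tx60d: all yes -> commit (commits=1)
txa9e: no from helix -> abort (commits=1)
txb8f: no from helix -> abort (commits=1)

Answer: 1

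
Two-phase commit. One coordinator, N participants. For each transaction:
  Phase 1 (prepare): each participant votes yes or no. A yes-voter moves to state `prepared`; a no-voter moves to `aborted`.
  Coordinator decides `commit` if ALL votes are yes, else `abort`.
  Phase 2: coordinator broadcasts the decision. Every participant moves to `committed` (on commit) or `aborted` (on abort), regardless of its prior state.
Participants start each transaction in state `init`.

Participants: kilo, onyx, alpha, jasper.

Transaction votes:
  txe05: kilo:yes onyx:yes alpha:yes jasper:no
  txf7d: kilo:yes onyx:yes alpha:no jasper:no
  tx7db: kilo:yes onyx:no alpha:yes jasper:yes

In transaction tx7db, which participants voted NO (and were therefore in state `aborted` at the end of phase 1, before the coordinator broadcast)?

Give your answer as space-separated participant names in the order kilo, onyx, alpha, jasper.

Answer: onyx

Derivation:
Txn tx7db phase 1: kilo yes -> prepared; onyx no -> aborted; alpha yes -> prepared; jasper yes -> prepared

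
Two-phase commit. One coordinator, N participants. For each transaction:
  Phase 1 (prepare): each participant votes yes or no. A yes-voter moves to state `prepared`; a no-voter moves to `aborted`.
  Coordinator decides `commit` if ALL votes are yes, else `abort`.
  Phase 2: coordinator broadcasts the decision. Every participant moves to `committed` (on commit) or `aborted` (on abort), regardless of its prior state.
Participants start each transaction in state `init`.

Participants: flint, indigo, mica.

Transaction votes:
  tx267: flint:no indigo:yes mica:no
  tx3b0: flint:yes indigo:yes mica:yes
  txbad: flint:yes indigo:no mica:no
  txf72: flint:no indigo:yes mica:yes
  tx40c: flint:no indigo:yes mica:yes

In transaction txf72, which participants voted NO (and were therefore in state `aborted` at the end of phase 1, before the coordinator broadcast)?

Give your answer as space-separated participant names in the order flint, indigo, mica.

Txn txf72 phase 1: flint no -> aborted; indigo yes -> prepared; mica yes -> prepared

Answer: flint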